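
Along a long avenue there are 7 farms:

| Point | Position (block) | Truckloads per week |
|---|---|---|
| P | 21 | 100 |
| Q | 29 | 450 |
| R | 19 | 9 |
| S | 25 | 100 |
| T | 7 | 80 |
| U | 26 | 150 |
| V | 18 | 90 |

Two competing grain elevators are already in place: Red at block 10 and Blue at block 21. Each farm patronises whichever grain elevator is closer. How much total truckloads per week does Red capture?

The indifferent point is the midpoint (10+21)/2 = 15.5; farms left of it (closer to Red at 10) go to Red, those right go to Blue.
  T at 7 (w=80) → Red
  V at 18 (w=90) → Blue
  R at 19 (w=9) → Blue
  P at 21 (w=100) → Blue
  S at 25 (w=100) → Blue
  U at 26 (w=150) → Blue
  Q at 29 (w=450) → Blue
Red captures 80; Blue captures 899.

80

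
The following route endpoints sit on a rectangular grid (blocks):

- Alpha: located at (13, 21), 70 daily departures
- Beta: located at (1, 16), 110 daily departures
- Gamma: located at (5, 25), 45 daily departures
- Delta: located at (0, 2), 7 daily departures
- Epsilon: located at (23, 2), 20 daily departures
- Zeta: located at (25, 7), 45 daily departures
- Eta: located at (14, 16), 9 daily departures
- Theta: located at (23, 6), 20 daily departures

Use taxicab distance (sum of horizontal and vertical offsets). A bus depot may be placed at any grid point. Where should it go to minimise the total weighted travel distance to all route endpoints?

(13, 16)

Manhattan distance separates: Σwᵢ(|x−xᵢ|+|y−yᵢ|) = Σwᵢ|x−xᵢ| + Σwᵢ|y−yᵢ|, so x and y are optimised independently as 1-D weighted medians.
Total weight W = 326; half = 163.
x-coordinate, sorted with cumulative weight:
  x=0 (Delta, w=7) cum 7
  x=1 (Beta, w=110) cum 117
  x=5 (Gamma, w=45) cum 162
  x=13 (Alpha, w=70) cum 232  ← median
  x=14 (Eta, w=9) cum 241
  x=23 (Epsilon, w=20) cum 261
  x=23 (Theta, w=20) cum 281
  x=25 (Zeta, w=45) cum 326
⇒ x* = 13
y-coordinate, sorted with cumulative weight:
  y=2 (Delta, w=7) cum 7
  y=2 (Epsilon, w=20) cum 27
  y=6 (Theta, w=20) cum 47
  y=7 (Zeta, w=45) cum 92
  y=16 (Beta, w=110) cum 202  ← median
  y=16 (Eta, w=9) cum 211
  y=21 (Alpha, w=70) cum 281
  y=25 (Gamma, w=45) cum 326
⇒ y* = 16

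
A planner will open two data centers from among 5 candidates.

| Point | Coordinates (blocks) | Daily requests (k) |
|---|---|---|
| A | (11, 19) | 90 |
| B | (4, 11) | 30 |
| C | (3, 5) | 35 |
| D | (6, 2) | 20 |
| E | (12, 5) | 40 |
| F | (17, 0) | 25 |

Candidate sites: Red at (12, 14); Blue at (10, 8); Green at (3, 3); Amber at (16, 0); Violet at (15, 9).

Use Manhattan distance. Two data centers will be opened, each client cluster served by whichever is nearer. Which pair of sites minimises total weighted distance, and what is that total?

Evaluate every pair (each demand assigned to the nearer of the two):
  {Red, Green}: total = 1745
  {Red, Blue}: total = 1935
  {Blue, Green}: total = 2075
  {Red, Amber}: total = 2125
  {Blue, Amber}: total = 2125
  {Green, Violet}: total = 2235
  {Red, Violet}: total = 2305
  {Blue, Violet}: total = 2375
  {Amber, Violet}: total = 2755
  {Green, Amber}: total = 2965
Best pair: {Red, Green} with total 1745.

{Red, Green}, total 1745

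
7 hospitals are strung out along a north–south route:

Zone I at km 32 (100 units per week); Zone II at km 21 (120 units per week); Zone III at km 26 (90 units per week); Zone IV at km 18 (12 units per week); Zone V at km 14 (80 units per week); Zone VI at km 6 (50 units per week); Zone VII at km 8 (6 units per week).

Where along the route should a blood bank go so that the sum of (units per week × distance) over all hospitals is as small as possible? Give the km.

For a sum of weighted absolute distances on a line, the optimum is the weighted median (not the mean). Total weight W = 458; half-weight = 229.
Sort by position and accumulate weight:
  km 6 (Zone VI, w=50) → cum 50
  km 8 (Zone VII, w=6) → cum 56
  km 14 (Zone V, w=80) → cum 136
  km 18 (Zone IV, w=12) → cum 148
  km 21 (Zone II, w=120) → cum 268  ≥ 229 → median here
  km 26 (Zone III, w=90) → cum 358
  km 32 (Zone I, w=100) → cum 458
Optimal location: km 21.

x = 21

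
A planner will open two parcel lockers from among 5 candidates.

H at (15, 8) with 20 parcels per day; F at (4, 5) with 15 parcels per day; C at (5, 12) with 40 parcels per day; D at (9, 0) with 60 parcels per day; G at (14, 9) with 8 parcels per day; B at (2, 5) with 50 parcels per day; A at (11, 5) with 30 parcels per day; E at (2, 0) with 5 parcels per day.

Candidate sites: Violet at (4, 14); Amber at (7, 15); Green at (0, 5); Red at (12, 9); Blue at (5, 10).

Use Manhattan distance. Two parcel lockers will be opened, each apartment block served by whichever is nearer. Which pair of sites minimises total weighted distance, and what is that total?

Evaluate every pair (each demand assigned to the nearer of the two):
  {Green, Red}: total = 1561
  {Red, Blue}: total = 1601
  {Green, Blue}: total = 1765
  {Violet, Red}: total = 1851
  {Violet, Green}: total = 1945
  {Amber, Green}: total = 1969
  {Violet, Blue}: total = 2125
  {Amber, Blue}: total = 2125
  {Amber, Red}: total = 2141
  {Violet, Amber}: total = 2729
Best pair: {Green, Red} with total 1561.

{Green, Red}, total 1561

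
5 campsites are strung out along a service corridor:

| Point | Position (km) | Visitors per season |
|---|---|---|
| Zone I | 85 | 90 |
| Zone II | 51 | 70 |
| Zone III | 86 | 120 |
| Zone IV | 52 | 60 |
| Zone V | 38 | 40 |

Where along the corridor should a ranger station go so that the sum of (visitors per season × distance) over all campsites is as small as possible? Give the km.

For a sum of weighted absolute distances on a line, the optimum is the weighted median (not the mean). Total weight W = 380; half-weight = 190.
Sort by position and accumulate weight:
  km 38 (Zone V, w=40) → cum 40
  km 51 (Zone II, w=70) → cum 110
  km 52 (Zone IV, w=60) → cum 170
  km 85 (Zone I, w=90) → cum 260  ≥ 190 → median here
  km 86 (Zone III, w=120) → cum 380
Optimal location: km 85.

x = 85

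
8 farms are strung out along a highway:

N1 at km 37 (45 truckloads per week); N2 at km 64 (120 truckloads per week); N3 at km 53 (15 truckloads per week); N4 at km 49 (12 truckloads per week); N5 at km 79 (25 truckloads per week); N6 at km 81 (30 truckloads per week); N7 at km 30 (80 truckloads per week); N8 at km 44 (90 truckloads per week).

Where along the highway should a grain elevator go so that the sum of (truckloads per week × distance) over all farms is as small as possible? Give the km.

For a sum of weighted absolute distances on a line, the optimum is the weighted median (not the mean). Total weight W = 417; half-weight = 208.5.
Sort by position and accumulate weight:
  km 30 (N7, w=80) → cum 80
  km 37 (N1, w=45) → cum 125
  km 44 (N8, w=90) → cum 215  ≥ 208.5 → median here
  km 49 (N4, w=12) → cum 227
  km 53 (N3, w=15) → cum 242
  km 64 (N2, w=120) → cum 362
  km 79 (N5, w=25) → cum 387
  km 81 (N6, w=30) → cum 417
Optimal location: km 44.

x = 44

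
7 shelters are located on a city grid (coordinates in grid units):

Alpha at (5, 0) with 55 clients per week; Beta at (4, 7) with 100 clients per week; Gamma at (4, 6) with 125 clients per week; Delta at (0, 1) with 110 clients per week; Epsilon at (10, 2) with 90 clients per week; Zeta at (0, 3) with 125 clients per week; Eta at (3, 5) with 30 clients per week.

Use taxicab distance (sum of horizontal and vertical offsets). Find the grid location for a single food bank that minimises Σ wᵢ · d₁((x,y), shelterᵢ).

Manhattan distance separates: Σwᵢ(|x−xᵢ|+|y−yᵢ|) = Σwᵢ|x−xᵢ| + Σwᵢ|y−yᵢ|, so x and y are optimised independently as 1-D weighted medians.
Total weight W = 635; half = 317.5.
x-coordinate, sorted with cumulative weight:
  x=0 (Delta, w=110) cum 110
  x=0 (Zeta, w=125) cum 235
  x=3 (Eta, w=30) cum 265
  x=4 (Beta, w=100) cum 365  ← median
  x=4 (Gamma, w=125) cum 490
  x=5 (Alpha, w=55) cum 545
  x=10 (Epsilon, w=90) cum 635
⇒ x* = 4
y-coordinate, sorted with cumulative weight:
  y=0 (Alpha, w=55) cum 55
  y=1 (Delta, w=110) cum 165
  y=2 (Epsilon, w=90) cum 255
  y=3 (Zeta, w=125) cum 380  ← median
  y=5 (Eta, w=30) cum 410
  y=6 (Gamma, w=125) cum 535
  y=7 (Beta, w=100) cum 635
⇒ y* = 3

(4, 3)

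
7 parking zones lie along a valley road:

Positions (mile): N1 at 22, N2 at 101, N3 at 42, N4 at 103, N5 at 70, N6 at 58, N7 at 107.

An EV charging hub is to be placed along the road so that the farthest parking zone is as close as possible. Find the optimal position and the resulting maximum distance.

The 1-center on a line is the midpoint of the two extreme points: leftmost at 22, rightmost at 107.
Optimal location = (22 + 107)/2 = 64.5; maximum distance = (107 − 22)/2 = 42.5.

location 64.5, max distance 42.5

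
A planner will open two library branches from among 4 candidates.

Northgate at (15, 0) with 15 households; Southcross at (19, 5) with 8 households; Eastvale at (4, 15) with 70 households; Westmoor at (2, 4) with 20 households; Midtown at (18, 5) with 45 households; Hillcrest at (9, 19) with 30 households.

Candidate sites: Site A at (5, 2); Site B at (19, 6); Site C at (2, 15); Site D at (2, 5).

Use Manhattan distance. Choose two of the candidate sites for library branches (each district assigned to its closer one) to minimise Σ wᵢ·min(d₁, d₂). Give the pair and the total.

Evaluate every pair (each demand assigned to the nearer of the two):
  {Site B, Site C}: total = 938
  {Site A, Site C}: total = 1606
  {Site C, Site D}: total = 1616
  {Site B, Site D}: total = 1738
  {Site A, Site B}: total = 1958
  {Site A, Site D}: total = 2526
Best pair: {Site B, Site C} with total 938.

{Site B, Site C}, total 938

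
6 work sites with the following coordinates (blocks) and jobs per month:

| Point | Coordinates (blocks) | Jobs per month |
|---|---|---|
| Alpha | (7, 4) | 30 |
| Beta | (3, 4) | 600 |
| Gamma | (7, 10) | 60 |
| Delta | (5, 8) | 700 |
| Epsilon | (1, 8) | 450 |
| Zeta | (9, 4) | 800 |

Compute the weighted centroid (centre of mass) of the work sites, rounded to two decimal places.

The minimiser of Σwᵢ‖p−pᵢ‖² is the weighted centroid p* = (Σwᵢpᵢ)/(Σwᵢ).
Σwᵢ = 2640.
Σwᵢxᵢ = 30·7 + 600·3 + 60·7 + 700·5 + 450·1 + 800·9 = 13580.
Σwᵢyᵢ = 30·4 + 600·4 + 60·10 + 700·8 + 450·8 + 800·4 = 15520.
x* = 13580/2640 = 5.14, y* = 15520/2640 = 5.88.

(5.14, 5.88)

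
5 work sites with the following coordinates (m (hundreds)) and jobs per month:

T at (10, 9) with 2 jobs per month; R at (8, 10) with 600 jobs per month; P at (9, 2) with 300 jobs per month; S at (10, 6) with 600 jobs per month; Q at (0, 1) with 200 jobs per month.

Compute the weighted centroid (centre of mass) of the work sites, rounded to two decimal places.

(7.94, 6.12)

The minimiser of Σwᵢ‖p−pᵢ‖² is the weighted centroid p* = (Σwᵢpᵢ)/(Σwᵢ).
Σwᵢ = 1702.
Σwᵢxᵢ = 2·10 + 600·8 + 300·9 + 600·10 + 200·0 = 13520.
Σwᵢyᵢ = 2·9 + 600·10 + 300·2 + 600·6 + 200·1 = 10418.
x* = 13520/1702 = 7.94, y* = 10418/1702 = 6.12.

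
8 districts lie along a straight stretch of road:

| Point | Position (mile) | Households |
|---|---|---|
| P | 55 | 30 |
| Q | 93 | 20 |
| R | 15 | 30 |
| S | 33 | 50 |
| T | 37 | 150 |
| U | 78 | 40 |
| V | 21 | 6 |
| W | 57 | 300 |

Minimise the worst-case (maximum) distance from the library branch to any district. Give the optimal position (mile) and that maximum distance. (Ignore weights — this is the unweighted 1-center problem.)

The 1-center on a line is the midpoint of the two extreme points: leftmost at 15, rightmost at 93.
Optimal location = (15 + 93)/2 = 54; maximum distance = (93 − 15)/2 = 39.

location 54, max distance 39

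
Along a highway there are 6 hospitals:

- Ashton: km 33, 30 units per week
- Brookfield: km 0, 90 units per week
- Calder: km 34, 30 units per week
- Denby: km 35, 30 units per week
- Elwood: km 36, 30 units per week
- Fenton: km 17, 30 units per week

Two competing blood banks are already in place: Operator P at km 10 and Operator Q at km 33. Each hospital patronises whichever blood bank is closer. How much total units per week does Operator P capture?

120

The indifferent point is the midpoint (10+33)/2 = 21.5; hospitals left of it (closer to Operator P at 10) go to Operator P, those right go to Operator Q.
  Brookfield at 0 (w=90) → Operator P
  Fenton at 17 (w=30) → Operator P
  Ashton at 33 (w=30) → Operator Q
  Calder at 34 (w=30) → Operator Q
  Denby at 35 (w=30) → Operator Q
  Elwood at 36 (w=30) → Operator Q
Operator P captures 120; Operator Q captures 120.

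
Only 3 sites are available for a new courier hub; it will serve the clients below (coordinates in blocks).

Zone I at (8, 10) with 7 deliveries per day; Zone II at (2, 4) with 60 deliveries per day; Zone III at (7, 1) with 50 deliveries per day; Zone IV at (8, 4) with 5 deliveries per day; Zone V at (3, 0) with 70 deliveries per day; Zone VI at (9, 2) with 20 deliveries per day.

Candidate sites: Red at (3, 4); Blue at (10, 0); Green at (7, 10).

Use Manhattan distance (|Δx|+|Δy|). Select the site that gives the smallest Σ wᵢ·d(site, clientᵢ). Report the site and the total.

Red, total 952 blocks

Total weighted distance at each candidate:
  Red (3, 4): total = 952
  Blue (10, 0): total = 1584
  Green (7, 10): total = 2332
Minimum is at Red with total 952 blocks.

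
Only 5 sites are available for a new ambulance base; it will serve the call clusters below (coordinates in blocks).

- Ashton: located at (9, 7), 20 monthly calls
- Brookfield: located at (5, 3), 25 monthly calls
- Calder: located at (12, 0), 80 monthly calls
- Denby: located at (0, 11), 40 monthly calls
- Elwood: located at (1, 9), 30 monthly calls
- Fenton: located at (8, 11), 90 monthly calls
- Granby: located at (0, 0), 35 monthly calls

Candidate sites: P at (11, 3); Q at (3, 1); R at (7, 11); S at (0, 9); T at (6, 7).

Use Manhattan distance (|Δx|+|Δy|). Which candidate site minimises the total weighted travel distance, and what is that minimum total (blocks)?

T, total 2830 blocks

Total weighted distance at each candidate:
  P (11, 3): total = 3310
  Q (3, 1): total = 3450
  R (7, 11): total = 2890
  S (0, 9): total = 3500
  T (6, 7): total = 2830
Minimum is at T with total 2830 blocks.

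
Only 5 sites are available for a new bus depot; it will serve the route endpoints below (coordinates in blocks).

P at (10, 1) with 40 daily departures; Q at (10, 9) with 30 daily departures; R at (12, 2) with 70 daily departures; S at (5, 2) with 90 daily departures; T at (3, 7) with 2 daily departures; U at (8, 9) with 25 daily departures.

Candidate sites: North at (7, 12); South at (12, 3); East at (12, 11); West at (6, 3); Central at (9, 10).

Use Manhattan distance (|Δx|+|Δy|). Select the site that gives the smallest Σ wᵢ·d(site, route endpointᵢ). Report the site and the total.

Total weighted distance at each candidate:
  North (7, 12): total = 2988
  South (12, 3): total = 1466
  East (12, 11): total = 2846
  West (6, 3): total = 1424
  Central (9, 10): total = 2378
Minimum is at West with total 1424 blocks.

West, total 1424 blocks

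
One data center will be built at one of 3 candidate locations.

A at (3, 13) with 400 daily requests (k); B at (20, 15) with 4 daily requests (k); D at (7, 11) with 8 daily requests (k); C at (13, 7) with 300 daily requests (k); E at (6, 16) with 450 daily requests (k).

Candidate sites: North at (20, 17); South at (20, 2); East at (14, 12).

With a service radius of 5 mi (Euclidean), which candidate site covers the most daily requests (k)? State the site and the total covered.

Coverage radius r = 5 mi; a point is covered iff (Δx)²+(Δy)² ≤ 5² = 25.
  North (20, 17): covers {B} → 4
  South (20, 2): covers {none} → 0
  East (14, 12): covers {none} → 0
Maximum coverage at North: 4 daily requests (k).

North, covering 4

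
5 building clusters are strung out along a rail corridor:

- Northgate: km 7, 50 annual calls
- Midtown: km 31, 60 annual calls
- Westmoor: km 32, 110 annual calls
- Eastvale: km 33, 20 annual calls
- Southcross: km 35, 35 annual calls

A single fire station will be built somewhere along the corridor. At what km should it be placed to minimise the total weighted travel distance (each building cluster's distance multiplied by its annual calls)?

For a sum of weighted absolute distances on a line, the optimum is the weighted median (not the mean). Total weight W = 275; half-weight = 137.5.
Sort by position and accumulate weight:
  km 7 (Northgate, w=50) → cum 50
  km 31 (Midtown, w=60) → cum 110
  km 32 (Westmoor, w=110) → cum 220  ≥ 137.5 → median here
  km 33 (Eastvale, w=20) → cum 240
  km 35 (Southcross, w=35) → cum 275
Optimal location: km 32.

x = 32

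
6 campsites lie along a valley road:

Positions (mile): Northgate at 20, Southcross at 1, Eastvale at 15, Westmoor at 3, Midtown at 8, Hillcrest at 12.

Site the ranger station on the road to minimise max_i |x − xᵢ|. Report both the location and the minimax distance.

location 10.5, max distance 9.5

The 1-center on a line is the midpoint of the two extreme points: leftmost at 1, rightmost at 20.
Optimal location = (1 + 20)/2 = 10.5; maximum distance = (20 − 1)/2 = 9.5.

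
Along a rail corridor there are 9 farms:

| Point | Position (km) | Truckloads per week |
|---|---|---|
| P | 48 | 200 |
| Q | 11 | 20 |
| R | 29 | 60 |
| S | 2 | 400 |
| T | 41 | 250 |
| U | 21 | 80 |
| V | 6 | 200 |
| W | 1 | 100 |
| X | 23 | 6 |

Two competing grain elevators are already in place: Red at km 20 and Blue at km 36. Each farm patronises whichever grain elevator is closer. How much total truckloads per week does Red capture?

806

The indifferent point is the midpoint (20+36)/2 = 28; farms left of it (closer to Red at 20) go to Red, those right go to Blue.
  W at 1 (w=100) → Red
  S at 2 (w=400) → Red
  V at 6 (w=200) → Red
  Q at 11 (w=20) → Red
  U at 21 (w=80) → Red
  X at 23 (w=6) → Red
  R at 29 (w=60) → Blue
  T at 41 (w=250) → Blue
  P at 48 (w=200) → Blue
Red captures 806; Blue captures 510.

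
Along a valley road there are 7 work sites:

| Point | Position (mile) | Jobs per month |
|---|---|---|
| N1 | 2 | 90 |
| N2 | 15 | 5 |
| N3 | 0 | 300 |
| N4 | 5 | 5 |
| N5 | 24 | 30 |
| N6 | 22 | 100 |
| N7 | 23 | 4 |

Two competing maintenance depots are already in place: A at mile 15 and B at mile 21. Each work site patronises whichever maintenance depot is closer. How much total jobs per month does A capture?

400

The indifferent point is the midpoint (15+21)/2 = 18; work sites left of it (closer to A at 15) go to A, those right go to B.
  N3 at 0 (w=300) → A
  N1 at 2 (w=90) → A
  N4 at 5 (w=5) → A
  N2 at 15 (w=5) → A
  N6 at 22 (w=100) → B
  N7 at 23 (w=4) → B
  N5 at 24 (w=30) → B
A captures 400; B captures 134.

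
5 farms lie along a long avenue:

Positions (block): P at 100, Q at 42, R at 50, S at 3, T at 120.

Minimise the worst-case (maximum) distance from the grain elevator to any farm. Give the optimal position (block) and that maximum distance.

location 61.5, max distance 58.5

The 1-center on a line is the midpoint of the two extreme points: leftmost at 3, rightmost at 120.
Optimal location = (3 + 120)/2 = 61.5; maximum distance = (120 − 3)/2 = 58.5.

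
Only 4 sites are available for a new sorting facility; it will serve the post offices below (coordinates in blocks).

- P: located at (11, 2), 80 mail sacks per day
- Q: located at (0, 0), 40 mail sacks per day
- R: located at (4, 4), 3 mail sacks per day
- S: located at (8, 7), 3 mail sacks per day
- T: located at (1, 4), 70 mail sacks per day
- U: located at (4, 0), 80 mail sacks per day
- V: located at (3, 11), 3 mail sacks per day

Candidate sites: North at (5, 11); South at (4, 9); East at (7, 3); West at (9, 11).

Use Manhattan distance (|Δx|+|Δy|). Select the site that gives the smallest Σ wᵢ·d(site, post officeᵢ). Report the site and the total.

East, total 1833 blocks

Total weighted distance at each candidate:
  North (5, 11): total = 3621
  South (4, 9): total = 2962
  East (7, 3): total = 1833
  West (9, 11): total = 4079
Minimum is at East with total 1833 blocks.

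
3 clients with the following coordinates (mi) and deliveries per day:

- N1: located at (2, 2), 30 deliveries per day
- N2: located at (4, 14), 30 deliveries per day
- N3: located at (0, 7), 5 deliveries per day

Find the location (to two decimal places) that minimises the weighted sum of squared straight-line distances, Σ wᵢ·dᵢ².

(2.77, 7.92)

The minimiser of Σwᵢ‖p−pᵢ‖² is the weighted centroid p* = (Σwᵢpᵢ)/(Σwᵢ).
Σwᵢ = 65.
Σwᵢxᵢ = 30·2 + 30·4 + 5·0 = 180.
Σwᵢyᵢ = 30·2 + 30·14 + 5·7 = 515.
x* = 180/65 = 2.77, y* = 515/65 = 7.92.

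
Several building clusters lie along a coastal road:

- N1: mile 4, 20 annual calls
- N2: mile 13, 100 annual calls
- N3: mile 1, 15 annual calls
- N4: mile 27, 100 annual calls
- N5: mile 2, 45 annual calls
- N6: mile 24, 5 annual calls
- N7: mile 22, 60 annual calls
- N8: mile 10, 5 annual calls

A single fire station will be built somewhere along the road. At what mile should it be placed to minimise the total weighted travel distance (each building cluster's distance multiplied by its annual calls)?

x = 13

For a sum of weighted absolute distances on a line, the optimum is the weighted median (not the mean). Total weight W = 350; half-weight = 175.
Sort by position and accumulate weight:
  mile 1 (N3, w=15) → cum 15
  mile 2 (N5, w=45) → cum 60
  mile 4 (N1, w=20) → cum 80
  mile 10 (N8, w=5) → cum 85
  mile 13 (N2, w=100) → cum 185  ≥ 175 → median here
  mile 22 (N7, w=60) → cum 245
  mile 24 (N6, w=5) → cum 250
  mile 27 (N4, w=100) → cum 350
Optimal location: mile 13.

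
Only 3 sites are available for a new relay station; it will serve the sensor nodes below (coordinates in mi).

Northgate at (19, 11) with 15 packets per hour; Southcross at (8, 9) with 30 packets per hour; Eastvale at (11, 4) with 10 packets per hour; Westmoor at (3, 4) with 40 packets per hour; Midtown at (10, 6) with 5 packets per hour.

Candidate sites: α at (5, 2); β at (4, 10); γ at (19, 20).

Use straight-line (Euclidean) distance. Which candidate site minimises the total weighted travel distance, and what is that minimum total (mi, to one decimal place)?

Total weighted distance at each candidate:
  α (5, 2): total = 686.5
  β (4, 10): total = 720.8
  γ (19, 20): total = 1768.9
Minimum is at α with total 686.5 mi.

α, total 686.5 mi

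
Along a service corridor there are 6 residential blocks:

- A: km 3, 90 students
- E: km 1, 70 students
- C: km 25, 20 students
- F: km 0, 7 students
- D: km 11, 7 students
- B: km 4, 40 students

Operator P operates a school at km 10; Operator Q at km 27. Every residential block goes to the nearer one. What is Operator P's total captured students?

The indifferent point is the midpoint (10+27)/2 = 18.5; residential blocks left of it (closer to Operator P at 10) go to Operator P, those right go to Operator Q.
  F at 0 (w=7) → Operator P
  E at 1 (w=70) → Operator P
  A at 3 (w=90) → Operator P
  B at 4 (w=40) → Operator P
  D at 11 (w=7) → Operator P
  C at 25 (w=20) → Operator Q
Operator P captures 214; Operator Q captures 20.

214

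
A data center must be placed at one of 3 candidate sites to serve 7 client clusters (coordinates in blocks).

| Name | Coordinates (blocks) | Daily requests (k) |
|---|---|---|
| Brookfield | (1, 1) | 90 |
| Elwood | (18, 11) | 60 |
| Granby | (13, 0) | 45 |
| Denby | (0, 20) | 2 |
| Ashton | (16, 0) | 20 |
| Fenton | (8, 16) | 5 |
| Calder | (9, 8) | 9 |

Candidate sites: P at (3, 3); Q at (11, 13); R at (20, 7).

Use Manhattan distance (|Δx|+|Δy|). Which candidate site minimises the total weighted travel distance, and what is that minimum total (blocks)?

Total weighted distance at each candidate:
  P (3, 3): total = 2874
  Q (11, 13): total = 3684
  R (20, 7): total = 3739
Minimum is at P with total 2874 blocks.

P, total 2874 blocks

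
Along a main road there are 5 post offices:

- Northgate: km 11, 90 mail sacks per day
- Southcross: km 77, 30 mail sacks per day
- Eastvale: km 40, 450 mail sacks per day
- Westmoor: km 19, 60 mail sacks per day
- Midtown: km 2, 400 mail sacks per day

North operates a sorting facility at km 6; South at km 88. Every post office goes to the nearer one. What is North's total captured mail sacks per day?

The indifferent point is the midpoint (6+88)/2 = 47; post offices left of it (closer to North at 6) go to North, those right go to South.
  Midtown at 2 (w=400) → North
  Northgate at 11 (w=90) → North
  Westmoor at 19 (w=60) → North
  Eastvale at 40 (w=450) → North
  Southcross at 77 (w=30) → South
North captures 1000; South captures 30.

1000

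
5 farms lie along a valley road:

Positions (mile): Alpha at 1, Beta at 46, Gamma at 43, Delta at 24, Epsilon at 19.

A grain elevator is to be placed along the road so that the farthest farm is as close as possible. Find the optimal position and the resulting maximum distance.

The 1-center on a line is the midpoint of the two extreme points: leftmost at 1, rightmost at 46.
Optimal location = (1 + 46)/2 = 23.5; maximum distance = (46 − 1)/2 = 22.5.

location 23.5, max distance 22.5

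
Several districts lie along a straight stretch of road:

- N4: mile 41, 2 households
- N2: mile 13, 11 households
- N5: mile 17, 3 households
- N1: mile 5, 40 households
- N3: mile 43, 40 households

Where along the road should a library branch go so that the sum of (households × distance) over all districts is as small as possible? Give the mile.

x = 13

For a sum of weighted absolute distances on a line, the optimum is the weighted median (not the mean). Total weight W = 96; half-weight = 48.
Sort by position and accumulate weight:
  mile 5 (N1, w=40) → cum 40
  mile 13 (N2, w=11) → cum 51  ≥ 48 → median here
  mile 17 (N5, w=3) → cum 54
  mile 41 (N4, w=2) → cum 56
  mile 43 (N3, w=40) → cum 96
Optimal location: mile 13.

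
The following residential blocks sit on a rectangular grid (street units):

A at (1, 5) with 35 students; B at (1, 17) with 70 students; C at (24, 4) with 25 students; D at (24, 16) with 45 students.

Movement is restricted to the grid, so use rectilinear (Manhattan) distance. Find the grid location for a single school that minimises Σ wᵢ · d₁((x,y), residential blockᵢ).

Manhattan distance separates: Σwᵢ(|x−xᵢ|+|y−yᵢ|) = Σwᵢ|x−xᵢ| + Σwᵢ|y−yᵢ|, so x and y are optimised independently as 1-D weighted medians.
Total weight W = 175; half = 87.5.
x-coordinate, sorted with cumulative weight:
  x=1 (A, w=35) cum 35
  x=1 (B, w=70) cum 105  ← median
  x=24 (C, w=25) cum 130
  x=24 (D, w=45) cum 175
⇒ x* = 1
y-coordinate, sorted with cumulative weight:
  y=4 (C, w=25) cum 25
  y=5 (A, w=35) cum 60
  y=16 (D, w=45) cum 105  ← median
  y=17 (B, w=70) cum 175
⇒ y* = 16

(1, 16)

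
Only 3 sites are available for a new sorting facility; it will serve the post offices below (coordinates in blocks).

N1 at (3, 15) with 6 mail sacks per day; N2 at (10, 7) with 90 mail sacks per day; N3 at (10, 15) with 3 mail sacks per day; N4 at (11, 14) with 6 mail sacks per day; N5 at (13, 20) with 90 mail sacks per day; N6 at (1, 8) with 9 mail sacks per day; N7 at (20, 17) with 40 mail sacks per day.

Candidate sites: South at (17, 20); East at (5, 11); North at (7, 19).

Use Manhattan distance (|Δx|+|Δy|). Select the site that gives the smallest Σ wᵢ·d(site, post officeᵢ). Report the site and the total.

North, total 2856 blocks

Total weighted distance at each candidate:
  South (17, 20): total = 2874
  East (5, 11): total = 3360
  North (7, 19): total = 2856
Minimum is at North with total 2856 blocks.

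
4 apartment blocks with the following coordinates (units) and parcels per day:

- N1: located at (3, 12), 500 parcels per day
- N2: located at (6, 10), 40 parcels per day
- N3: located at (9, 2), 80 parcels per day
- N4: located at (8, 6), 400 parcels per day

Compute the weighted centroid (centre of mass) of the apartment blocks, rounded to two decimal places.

(5.55, 8.78)

The minimiser of Σwᵢ‖p−pᵢ‖² is the weighted centroid p* = (Σwᵢpᵢ)/(Σwᵢ).
Σwᵢ = 1020.
Σwᵢxᵢ = 500·3 + 40·6 + 80·9 + 400·8 = 5660.
Σwᵢyᵢ = 500·12 + 40·10 + 80·2 + 400·6 = 8960.
x* = 5660/1020 = 5.55, y* = 8960/1020 = 8.78.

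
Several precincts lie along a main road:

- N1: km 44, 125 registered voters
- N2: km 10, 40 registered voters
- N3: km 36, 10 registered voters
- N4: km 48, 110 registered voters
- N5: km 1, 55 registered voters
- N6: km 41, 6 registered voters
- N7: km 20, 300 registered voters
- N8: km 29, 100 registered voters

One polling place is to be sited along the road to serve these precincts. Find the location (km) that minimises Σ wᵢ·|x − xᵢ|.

x = 20

For a sum of weighted absolute distances on a line, the optimum is the weighted median (not the mean). Total weight W = 746; half-weight = 373.
Sort by position and accumulate weight:
  km 1 (N5, w=55) → cum 55
  km 10 (N2, w=40) → cum 95
  km 20 (N7, w=300) → cum 395  ≥ 373 → median here
  km 29 (N8, w=100) → cum 495
  km 36 (N3, w=10) → cum 505
  km 41 (N6, w=6) → cum 511
  km 44 (N1, w=125) → cum 636
  km 48 (N4, w=110) → cum 746
Optimal location: km 20.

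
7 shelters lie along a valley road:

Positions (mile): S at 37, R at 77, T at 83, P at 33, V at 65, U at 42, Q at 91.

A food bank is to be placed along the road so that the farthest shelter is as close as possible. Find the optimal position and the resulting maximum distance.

location 62, max distance 29

The 1-center on a line is the midpoint of the two extreme points: leftmost at 33, rightmost at 91.
Optimal location = (33 + 91)/2 = 62; maximum distance = (91 − 33)/2 = 29.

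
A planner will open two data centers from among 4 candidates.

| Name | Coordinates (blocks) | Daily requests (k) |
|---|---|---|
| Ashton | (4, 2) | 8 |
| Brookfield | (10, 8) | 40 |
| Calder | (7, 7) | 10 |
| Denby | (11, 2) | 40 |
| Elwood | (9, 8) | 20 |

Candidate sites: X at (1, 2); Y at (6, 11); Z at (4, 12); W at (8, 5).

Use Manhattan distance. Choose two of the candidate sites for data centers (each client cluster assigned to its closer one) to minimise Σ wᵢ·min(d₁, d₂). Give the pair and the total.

Evaluate every pair (each demand assigned to the nearer of the two):
  {X, W}: total = 574
  {Y, W}: total = 606
  {Z, W}: total = 606
  {X, Y}: total = 874
  {X, Z}: total = 1084
  {Y, Z}: total = 1090
Best pair: {X, W} with total 574.

{X, W}, total 574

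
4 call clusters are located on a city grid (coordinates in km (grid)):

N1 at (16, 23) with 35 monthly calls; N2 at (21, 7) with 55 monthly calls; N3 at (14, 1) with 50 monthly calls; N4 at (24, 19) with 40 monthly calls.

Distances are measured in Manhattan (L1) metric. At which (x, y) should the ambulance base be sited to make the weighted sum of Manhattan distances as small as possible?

(21, 7)

Manhattan distance separates: Σwᵢ(|x−xᵢ|+|y−yᵢ|) = Σwᵢ|x−xᵢ| + Σwᵢ|y−yᵢ|, so x and y are optimised independently as 1-D weighted medians.
Total weight W = 180; half = 90.
x-coordinate, sorted with cumulative weight:
  x=14 (N3, w=50) cum 50
  x=16 (N1, w=35) cum 85
  x=21 (N2, w=55) cum 140  ← median
  x=24 (N4, w=40) cum 180
⇒ x* = 21
y-coordinate, sorted with cumulative weight:
  y=1 (N3, w=50) cum 50
  y=7 (N2, w=55) cum 105  ← median
  y=19 (N4, w=40) cum 145
  y=23 (N1, w=35) cum 180
⇒ y* = 7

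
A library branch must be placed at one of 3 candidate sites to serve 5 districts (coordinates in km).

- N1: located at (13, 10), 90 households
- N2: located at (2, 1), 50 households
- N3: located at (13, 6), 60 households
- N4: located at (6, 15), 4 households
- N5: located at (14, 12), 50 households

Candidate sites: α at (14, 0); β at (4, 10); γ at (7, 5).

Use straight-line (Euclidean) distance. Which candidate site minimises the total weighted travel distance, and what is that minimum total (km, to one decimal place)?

Total weighted distance at each candidate:
  α (14, 0): total = 2539.5
  β (4, 10): total = 2393.4
  γ (7, 5): total = 1923.2
Minimum is at γ with total 1923.2 km.

γ, total 1923.2 km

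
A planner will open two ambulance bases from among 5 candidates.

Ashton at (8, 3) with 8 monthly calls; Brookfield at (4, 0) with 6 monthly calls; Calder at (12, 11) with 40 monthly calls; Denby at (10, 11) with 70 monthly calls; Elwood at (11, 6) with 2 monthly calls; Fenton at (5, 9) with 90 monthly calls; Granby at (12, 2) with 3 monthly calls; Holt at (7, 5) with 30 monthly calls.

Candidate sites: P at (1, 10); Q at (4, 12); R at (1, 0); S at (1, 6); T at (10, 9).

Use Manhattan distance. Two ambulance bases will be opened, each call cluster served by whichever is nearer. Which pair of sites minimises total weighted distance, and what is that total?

{Q, T}, total 1041

Evaluate every pair (each demand assigned to the nearer of the two):
  {Q, T}: total = 1041
  {R, T}: total = 1077
  {S, T}: total = 1113
  {P, T}: total = 1137
  {Q, S}: total = 1619
  {Q, R}: total = 1673
  {P, Q}: total = 1766
  {P, S}: total = 2039
  {P, R}: total = 2125
  {R, S}: total = 2617
Best pair: {Q, T} with total 1041.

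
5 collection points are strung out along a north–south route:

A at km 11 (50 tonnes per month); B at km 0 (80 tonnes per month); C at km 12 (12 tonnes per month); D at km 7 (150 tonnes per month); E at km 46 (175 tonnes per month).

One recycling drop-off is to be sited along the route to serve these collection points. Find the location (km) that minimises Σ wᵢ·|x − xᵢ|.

x = 11

For a sum of weighted absolute distances on a line, the optimum is the weighted median (not the mean). Total weight W = 467; half-weight = 233.5.
Sort by position and accumulate weight:
  km 0 (B, w=80) → cum 80
  km 7 (D, w=150) → cum 230
  km 11 (A, w=50) → cum 280  ≥ 233.5 → median here
  km 12 (C, w=12) → cum 292
  km 46 (E, w=175) → cum 467
Optimal location: km 11.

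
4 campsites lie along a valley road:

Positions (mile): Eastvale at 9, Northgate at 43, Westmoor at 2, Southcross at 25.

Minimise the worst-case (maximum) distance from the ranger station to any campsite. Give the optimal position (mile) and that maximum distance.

location 22.5, max distance 20.5

The 1-center on a line is the midpoint of the two extreme points: leftmost at 2, rightmost at 43.
Optimal location = (2 + 43)/2 = 22.5; maximum distance = (43 − 2)/2 = 20.5.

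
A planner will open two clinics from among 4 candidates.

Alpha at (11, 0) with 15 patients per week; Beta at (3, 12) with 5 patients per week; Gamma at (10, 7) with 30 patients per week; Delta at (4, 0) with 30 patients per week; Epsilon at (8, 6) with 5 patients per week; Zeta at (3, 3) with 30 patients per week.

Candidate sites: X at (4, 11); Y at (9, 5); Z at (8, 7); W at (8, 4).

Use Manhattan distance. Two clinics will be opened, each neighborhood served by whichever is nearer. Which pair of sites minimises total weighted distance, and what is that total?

{Z, W}, total 640

Evaluate every pair (each demand assigned to the nearer of the two):
  {Z, W}: total = 640
  {Y, W}: total = 690
  {X, W}: total = 695
  {X, Y}: total = 755
  {Y, Z}: total = 760
  {X, Z}: total = 825
Best pair: {Z, W} with total 640.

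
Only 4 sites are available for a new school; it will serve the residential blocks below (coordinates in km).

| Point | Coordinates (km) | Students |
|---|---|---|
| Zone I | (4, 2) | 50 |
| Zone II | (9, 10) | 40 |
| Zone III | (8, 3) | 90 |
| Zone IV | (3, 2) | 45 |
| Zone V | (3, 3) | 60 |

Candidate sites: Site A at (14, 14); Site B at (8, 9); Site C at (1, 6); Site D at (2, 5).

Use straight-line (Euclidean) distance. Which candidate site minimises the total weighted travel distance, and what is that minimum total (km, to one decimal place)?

Total weighted distance at each candidate:
  Site A (14, 14): total = 3830.8
  Site B (8, 9): total = 1855.4
  Site C (1, 6): total = 1710.8
  Site D (2, 5): total = 1370.0
Minimum is at Site D with total 1370.0 km.

Site D, total 1370.0 km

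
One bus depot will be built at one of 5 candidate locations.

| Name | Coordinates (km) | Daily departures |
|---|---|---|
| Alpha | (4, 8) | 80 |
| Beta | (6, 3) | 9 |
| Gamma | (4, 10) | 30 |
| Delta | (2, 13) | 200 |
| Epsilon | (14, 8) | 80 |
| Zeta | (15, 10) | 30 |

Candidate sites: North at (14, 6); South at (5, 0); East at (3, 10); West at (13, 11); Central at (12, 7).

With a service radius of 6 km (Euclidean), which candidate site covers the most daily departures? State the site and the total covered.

Coverage radius r = 6 km; a point is covered iff (Δx)²+(Δy)² ≤ 6² = 36.
  North (14, 6): covers {Epsilon, Zeta} → 110
  South (5, 0): covers {Beta} → 9
  East (3, 10): covers {Alpha, Gamma, Delta} → 310
  West (13, 11): covers {Epsilon, Zeta} → 110
  Central (12, 7): covers {Epsilon, Zeta} → 110
Maximum coverage at East: 310 daily departures.

East, covering 310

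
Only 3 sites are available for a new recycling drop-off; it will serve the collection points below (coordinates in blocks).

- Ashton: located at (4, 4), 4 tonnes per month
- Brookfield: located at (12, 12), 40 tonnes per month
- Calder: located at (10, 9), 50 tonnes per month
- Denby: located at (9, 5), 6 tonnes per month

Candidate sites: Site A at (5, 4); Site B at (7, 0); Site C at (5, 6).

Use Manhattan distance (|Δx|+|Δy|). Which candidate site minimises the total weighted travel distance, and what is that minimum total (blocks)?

Site C, total 962 blocks

Total weighted distance at each candidate:
  Site A (5, 4): total = 1134
  Site B (7, 0): total = 1350
  Site C (5, 6): total = 962
Minimum is at Site C with total 962 blocks.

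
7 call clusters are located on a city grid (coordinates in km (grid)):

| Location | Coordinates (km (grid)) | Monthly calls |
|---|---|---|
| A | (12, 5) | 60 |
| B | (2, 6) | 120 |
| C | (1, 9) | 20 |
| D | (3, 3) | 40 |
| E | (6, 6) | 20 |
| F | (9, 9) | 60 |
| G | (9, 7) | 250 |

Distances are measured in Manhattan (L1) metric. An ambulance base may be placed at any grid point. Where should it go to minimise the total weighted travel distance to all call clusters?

Manhattan distance separates: Σwᵢ(|x−xᵢ|+|y−yᵢ|) = Σwᵢ|x−xᵢ| + Σwᵢ|y−yᵢ|, so x and y are optimised independently as 1-D weighted medians.
Total weight W = 570; half = 285.
x-coordinate, sorted with cumulative weight:
  x=1 (C, w=20) cum 20
  x=2 (B, w=120) cum 140
  x=3 (D, w=40) cum 180
  x=6 (E, w=20) cum 200
  x=9 (F, w=60) cum 260
  x=9 (G, w=250) cum 510  ← median
  x=12 (A, w=60) cum 570
⇒ x* = 9
y-coordinate, sorted with cumulative weight:
  y=3 (D, w=40) cum 40
  y=5 (A, w=60) cum 100
  y=6 (B, w=120) cum 220
  y=6 (E, w=20) cum 240
  y=7 (G, w=250) cum 490  ← median
  y=9 (C, w=20) cum 510
  y=9 (F, w=60) cum 570
⇒ y* = 7

(9, 7)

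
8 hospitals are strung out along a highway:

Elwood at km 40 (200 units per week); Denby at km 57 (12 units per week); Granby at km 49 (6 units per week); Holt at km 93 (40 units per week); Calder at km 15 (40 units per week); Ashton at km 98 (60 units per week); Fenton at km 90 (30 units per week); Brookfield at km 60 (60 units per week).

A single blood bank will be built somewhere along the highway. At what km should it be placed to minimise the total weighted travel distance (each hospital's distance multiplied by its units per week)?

x = 40

For a sum of weighted absolute distances on a line, the optimum is the weighted median (not the mean). Total weight W = 448; half-weight = 224.
Sort by position and accumulate weight:
  km 15 (Calder, w=40) → cum 40
  km 40 (Elwood, w=200) → cum 240  ≥ 224 → median here
  km 49 (Granby, w=6) → cum 246
  km 57 (Denby, w=12) → cum 258
  km 60 (Brookfield, w=60) → cum 318
  km 90 (Fenton, w=30) → cum 348
  km 93 (Holt, w=40) → cum 388
  km 98 (Ashton, w=60) → cum 448
Optimal location: km 40.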